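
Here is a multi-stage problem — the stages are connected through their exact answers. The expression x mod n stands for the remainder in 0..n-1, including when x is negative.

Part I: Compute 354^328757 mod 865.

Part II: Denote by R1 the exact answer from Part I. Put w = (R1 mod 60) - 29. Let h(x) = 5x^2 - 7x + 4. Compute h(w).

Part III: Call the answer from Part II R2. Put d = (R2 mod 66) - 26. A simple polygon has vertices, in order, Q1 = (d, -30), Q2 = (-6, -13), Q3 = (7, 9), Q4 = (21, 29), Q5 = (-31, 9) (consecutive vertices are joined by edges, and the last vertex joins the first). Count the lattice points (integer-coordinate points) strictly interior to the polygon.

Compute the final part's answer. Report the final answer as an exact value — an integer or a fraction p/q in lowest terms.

Part I: squarings mod 865: 354^1=354, 354^2=756, 354^4=636, 354^8=541, 354^16=311, 354^32=706, 354^64=196, 354^128=356, 354^256=446, 354^512=831, 354^1024=291, 354^2048=776, 354^4096=136, 354^8192=331, 354^16384=571, 354^32768=801, 354^65536=636, 354^131072=541, 354^262144=311; 354^328757 = 354^1 * 354^4 * 354^16 * 354^32 * 354^1024 * 354^65536 * 354^262144 = 184 (mod 865); answer 184
Part II: R1 = 184; w = -25; 5*(-25)^2 - 7*(-25)^1 + 4 = (3125) + (175) + (4) = 3304; answer 3304
Part III: R2 = 3304; d = -22; cross terms: (-22*-13 - -6*-30)=106, (-6*9 - 7*-13)=37, (7*29 - 21*9)=14, (21*9 - -31*29)=1088, (-31*-30 - -22*9)=1128; twice the area = |2373| = 2373; area = 2373/2; boundary points = 1 + 1 + 2 + 4 + 3 = 11; strictly interior points = area - boundary/2 + 1 = 1182; answer 1182

1182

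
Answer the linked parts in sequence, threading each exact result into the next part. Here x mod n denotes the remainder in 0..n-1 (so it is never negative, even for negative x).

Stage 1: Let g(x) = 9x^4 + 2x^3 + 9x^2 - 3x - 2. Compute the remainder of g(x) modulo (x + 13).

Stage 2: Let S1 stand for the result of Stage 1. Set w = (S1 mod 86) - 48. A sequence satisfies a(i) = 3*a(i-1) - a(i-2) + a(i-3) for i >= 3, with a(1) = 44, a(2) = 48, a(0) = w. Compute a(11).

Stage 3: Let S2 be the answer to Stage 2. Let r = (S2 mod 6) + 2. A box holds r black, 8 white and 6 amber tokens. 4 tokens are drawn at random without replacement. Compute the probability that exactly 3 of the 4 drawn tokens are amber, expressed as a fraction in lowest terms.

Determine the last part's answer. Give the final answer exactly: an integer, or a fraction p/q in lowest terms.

Stage 1: remainder = value at the root: 9*(-13)^4 + 2*(-13)^3 + 9*(-13)^2 - 3*(-13)^1 - 2 = (257049) + (-4394) + (1521) + (39) + (-2) = 254213; answer 254213
Stage 2: S1 = 254213; w = 35; a(3) = 3*(48) - 1*(44) + 1*(35) = 135; iterating: a(3)=135, a(4)=401, a(5)=1116, a(6)=3082, a(7)=8531, a(8)=23627, a(9)=65432, a(10)=181200, a(11)=501795; answer 501795
Stage 3: S2 = 501795; r = 5; total draws C(19,4) = 3876; favorable C(6,3)*C(13,1) = 260; P = 65/969; answer 65/969

65/969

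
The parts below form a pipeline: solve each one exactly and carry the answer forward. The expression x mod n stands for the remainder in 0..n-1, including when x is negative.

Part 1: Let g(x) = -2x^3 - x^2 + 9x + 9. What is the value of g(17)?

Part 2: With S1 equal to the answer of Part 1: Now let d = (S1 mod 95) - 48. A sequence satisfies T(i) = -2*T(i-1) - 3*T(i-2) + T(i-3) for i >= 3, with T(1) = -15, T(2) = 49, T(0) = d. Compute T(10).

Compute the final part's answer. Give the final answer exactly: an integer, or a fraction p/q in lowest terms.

5689

Part 1: -2*(17)^3 - 1*(17)^2 + 9*(17)^1 + 9 = (-9826) + (-289) + (153) + (9) = -9953; answer -9953
Part 2: S1 = -9953; d = -26; T(3) = -2*(49) - 3*(-15) + 1*(-26) = -79; iterating: T(3)=-79, T(4)=-4, T(5)=294, T(6)=-655, T(7)=424, T(8)=1411, T(9)=-4749, T(10)=5689; answer 5689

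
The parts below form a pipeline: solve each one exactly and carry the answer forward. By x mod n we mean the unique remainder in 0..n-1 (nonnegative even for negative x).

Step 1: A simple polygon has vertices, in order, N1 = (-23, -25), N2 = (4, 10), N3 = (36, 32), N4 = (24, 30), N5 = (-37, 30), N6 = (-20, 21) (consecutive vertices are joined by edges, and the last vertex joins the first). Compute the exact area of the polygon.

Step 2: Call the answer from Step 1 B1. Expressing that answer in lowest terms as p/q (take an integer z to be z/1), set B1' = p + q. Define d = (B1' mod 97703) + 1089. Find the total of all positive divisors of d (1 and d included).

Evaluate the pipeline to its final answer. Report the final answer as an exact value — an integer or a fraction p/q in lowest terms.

Step 1: cross terms: (-23*10 - 4*-25)=-130, (4*32 - 36*10)=-232, (36*30 - 24*32)=312, (24*30 - -37*30)=1830, (-37*21 - -20*30)=-177, (-20*-25 - -23*21)=983; twice the area = |2586| = 2586; area = 1293; answer 1293
Step 2: B1 = 1293; threaded value p + q = 1294; d = 2383; 2383 is prime, so its only divisors are 1 and 2383; sigma = 1 + 2383 = 2384; answer 2384

2384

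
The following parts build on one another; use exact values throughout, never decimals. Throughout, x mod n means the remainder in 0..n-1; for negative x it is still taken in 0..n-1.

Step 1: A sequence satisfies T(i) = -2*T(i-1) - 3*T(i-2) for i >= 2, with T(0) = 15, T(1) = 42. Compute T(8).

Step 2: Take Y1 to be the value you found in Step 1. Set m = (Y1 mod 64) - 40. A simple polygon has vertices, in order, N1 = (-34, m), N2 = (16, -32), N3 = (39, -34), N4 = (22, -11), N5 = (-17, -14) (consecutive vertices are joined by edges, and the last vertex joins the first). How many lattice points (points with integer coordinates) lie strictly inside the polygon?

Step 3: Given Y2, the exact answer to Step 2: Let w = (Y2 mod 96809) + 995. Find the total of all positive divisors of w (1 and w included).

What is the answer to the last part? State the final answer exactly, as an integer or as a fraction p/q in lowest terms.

Step 1: T(2) = -2*(42) - 3*(15) = -129; iterating: T(2)=-129, T(3)=132, T(4)=123, T(5)=-642, T(6)=915, T(7)=96, T(8)=-2937; answer -2937
Step 2: Y1 = -2937; m = -33; cross terms: (-34*-32 - 16*-33)=1616, (16*-34 - 39*-32)=704, (39*-11 - 22*-34)=319, (22*-14 - -17*-11)=-495, (-17*-33 - -34*-14)=85; twice the area = |2229| = 2229; area = 2229/2; boundary points = 1 + 1 + 1 + 3 + 1 = 7; strictly interior points = area - boundary/2 + 1 = 1112; answer 1112
Step 3: Y2 = 1112; w = 2107; 2107 = 7^2 * 43; sigma = (1 + 7 + 49) * (1 + 43) = 57 * 44 = 2508; answer 2508

2508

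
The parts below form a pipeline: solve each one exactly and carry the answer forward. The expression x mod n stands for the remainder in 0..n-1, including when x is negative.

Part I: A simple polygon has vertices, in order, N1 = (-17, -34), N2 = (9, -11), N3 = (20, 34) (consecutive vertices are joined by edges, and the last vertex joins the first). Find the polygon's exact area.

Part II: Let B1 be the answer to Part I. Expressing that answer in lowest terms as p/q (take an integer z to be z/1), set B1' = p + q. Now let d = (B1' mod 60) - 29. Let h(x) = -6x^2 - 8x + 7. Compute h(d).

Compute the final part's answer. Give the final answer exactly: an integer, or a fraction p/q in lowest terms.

-513

Part I: cross terms: (-17*-11 - 9*-34)=493, (9*34 - 20*-11)=526, (20*-34 - -17*34)=-102; twice the area = |917| = 917; area = 917/2; answer 917/2
Part II: B1 = 917/2; threaded value p + q = 919; d = -10; -6*(-10)^2 - 8*(-10)^1 + 7 = (-600) + (80) + (7) = -513; answer -513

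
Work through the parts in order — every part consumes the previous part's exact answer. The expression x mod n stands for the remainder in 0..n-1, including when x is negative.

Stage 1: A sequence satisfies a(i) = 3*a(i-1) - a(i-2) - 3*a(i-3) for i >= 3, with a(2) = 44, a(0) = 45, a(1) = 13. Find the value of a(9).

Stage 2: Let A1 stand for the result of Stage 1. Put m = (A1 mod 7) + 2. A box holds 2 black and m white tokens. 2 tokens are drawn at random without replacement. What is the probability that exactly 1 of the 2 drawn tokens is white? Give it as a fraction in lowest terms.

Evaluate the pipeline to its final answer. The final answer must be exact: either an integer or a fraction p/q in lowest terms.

2/3

Stage 1: a(3) = 3*(44) - 1*(13) - 3*(45) = -16; iterating: a(3)=-16, a(4)=-131, a(5)=-509, a(6)=-1348, a(7)=-3142, a(8)=-6551, a(9)=-12467; answer -12467
Stage 2: A1 = -12467; m = 2; total draws C(4,2) = 6; favorable C(2,1)*C(2,1) = 4; P = 2/3; answer 2/3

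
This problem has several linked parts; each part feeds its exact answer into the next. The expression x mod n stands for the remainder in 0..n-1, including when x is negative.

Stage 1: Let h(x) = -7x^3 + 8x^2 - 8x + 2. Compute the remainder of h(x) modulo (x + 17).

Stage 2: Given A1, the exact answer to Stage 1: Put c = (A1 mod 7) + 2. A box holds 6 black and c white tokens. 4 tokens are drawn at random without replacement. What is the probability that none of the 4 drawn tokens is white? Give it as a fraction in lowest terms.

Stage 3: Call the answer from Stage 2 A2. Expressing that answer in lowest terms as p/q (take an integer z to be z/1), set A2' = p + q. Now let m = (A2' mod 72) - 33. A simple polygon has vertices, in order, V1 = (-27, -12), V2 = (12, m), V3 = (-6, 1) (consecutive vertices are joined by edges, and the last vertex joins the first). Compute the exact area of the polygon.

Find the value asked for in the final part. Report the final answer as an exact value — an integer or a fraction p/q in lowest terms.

Stage 1: remainder = value at the root: -7*(-17)^3 + 8*(-17)^2 - 8*(-17)^1 + 2 = (34391) + (2312) + (136) + (2) = 36841; answer 36841
Stage 2: A1 = 36841; c = 2; total draws C(8,4) = 70; favorable C(6,4) = 15; P = 3/14; answer 3/14
Stage 3: A2 = 3/14; threaded value p + q = 17; m = -16; cross terms: (-27*-16 - 12*-12)=576, (12*1 - -6*-16)=-84, (-6*-12 - -27*1)=99; twice the area = |591| = 591; area = 591/2; answer 591/2

591/2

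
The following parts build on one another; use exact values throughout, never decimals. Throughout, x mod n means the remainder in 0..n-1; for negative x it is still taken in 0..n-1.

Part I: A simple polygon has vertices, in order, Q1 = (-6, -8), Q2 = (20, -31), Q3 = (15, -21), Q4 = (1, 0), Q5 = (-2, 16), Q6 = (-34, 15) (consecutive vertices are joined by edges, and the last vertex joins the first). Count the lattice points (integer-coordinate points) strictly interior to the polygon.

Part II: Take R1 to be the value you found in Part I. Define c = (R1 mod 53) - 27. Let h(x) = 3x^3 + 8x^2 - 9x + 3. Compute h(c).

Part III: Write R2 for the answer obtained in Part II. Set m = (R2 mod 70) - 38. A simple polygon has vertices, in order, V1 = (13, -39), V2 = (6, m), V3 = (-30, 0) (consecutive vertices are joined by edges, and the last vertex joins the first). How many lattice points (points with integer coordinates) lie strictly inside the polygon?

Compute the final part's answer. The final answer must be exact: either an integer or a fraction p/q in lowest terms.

551

Part I: cross terms: (-6*-31 - 20*-8)=346, (20*-21 - 15*-31)=45, (15*0 - 1*-21)=21, (1*16 - -2*0)=16, (-2*15 - -34*16)=514, (-34*-8 - -6*15)=362; twice the area = |1304| = 1304; area = 652; boundary points = 1 + 5 + 7 + 1 + 1 + 1 = 16; strictly interior points = area - boundary/2 + 1 = 645; answer 645
Part II: R1 = 645; c = -18; 3*(-18)^3 + 8*(-18)^2 - 9*(-18)^1 + 3 = (-17496) + (2592) + (162) + (3) = -14739; answer -14739
Part III: R2 = -14739; m = -7; cross terms: (13*-7 - 6*-39)=143, (6*0 - -30*-7)=-210, (-30*-39 - 13*0)=1170; twice the area = |1103| = 1103; area = 1103/2; boundary points = 1 + 1 + 1 = 3; strictly interior points = area - boundary/2 + 1 = 551; answer 551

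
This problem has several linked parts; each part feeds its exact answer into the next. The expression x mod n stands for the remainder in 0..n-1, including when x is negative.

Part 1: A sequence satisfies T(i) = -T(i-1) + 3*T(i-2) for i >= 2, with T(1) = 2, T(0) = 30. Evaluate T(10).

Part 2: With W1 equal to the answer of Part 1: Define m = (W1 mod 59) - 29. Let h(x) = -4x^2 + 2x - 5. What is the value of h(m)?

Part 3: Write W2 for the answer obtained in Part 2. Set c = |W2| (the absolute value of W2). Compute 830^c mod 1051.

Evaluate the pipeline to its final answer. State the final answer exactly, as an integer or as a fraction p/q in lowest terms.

Part 1: T(2) = -1*(2) + 3*(30) = 88; iterating: T(2)=88, T(3)=-82, T(4)=346, T(5)=-592, T(6)=1630, T(7)=-3406, T(8)=8296, T(9)=-18514, T(10)=43402; answer 43402
Part 2: W1 = 43402; m = 8; -4*(8)^2 + 2*(8)^1 - 5 = (-256) + (16) + (-5) = -245; answer -245
Part 3: W2 = -245; c = 245; squarings mod 1051: 830^1=830, 830^2=495, 830^4=142, 830^8=195, 830^16=189, 830^32=1038, 830^64=169, 830^128=184; 830^245 = 830^1 * 830^4 * 830^16 * 830^32 * 830^64 * 830^128 = 915 (mod 1051); answer 915

915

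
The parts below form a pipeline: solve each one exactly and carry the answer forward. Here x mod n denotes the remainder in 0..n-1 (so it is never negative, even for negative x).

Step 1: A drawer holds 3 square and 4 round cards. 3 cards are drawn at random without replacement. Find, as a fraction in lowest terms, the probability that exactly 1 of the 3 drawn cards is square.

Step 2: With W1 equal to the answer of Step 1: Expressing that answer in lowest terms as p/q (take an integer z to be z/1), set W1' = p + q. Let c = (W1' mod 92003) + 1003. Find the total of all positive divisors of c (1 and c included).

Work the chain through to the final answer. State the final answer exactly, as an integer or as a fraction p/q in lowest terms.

Step 1: total draws C(7,3) = 35; favorable C(3,1)*C(4,2) = 18; P = 18/35; answer 18/35
Step 2: W1 = 18/35; threaded value p + q = 53; c = 1056; 1056 = 2^5 * 3 * 11; sigma = (1 + 2 + 4 + 8 + 16 + 32) * (1 + 3) * (1 + 11) = 63 * 4 * 12 = 3024; answer 3024

3024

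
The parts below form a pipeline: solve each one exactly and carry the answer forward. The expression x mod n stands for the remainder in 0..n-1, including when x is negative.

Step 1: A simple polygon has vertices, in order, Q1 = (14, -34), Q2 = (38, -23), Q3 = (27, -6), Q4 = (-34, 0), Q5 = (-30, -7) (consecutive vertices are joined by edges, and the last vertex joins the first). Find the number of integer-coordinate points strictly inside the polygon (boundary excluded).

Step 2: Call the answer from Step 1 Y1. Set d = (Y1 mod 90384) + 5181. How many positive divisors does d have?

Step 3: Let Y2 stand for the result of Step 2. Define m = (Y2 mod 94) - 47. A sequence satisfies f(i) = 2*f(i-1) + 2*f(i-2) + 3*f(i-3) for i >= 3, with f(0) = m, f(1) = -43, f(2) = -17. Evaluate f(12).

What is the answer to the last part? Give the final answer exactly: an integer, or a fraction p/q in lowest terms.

-4210683

Step 1: cross terms: (14*-23 - 38*-34)=970, (38*-6 - 27*-23)=393, (27*0 - -34*-6)=-204, (-34*-7 - -30*0)=238, (-30*-34 - 14*-7)=1118; twice the area = |2515| = 2515; area = 2515/2; boundary points = 1 + 1 + 1 + 1 + 1 = 5; strictly interior points = area - boundary/2 + 1 = 1256; answer 1256
Step 2: Y1 = 1256; d = 6437; 6437 = 41 * 157; number of divisors = (1+1) * (1+1) = 4; answer 4
Step 3: Y2 = 4; m = -43; f(3) = 2*(-17) + 2*(-43) + 3*(-43) = -249; iterating: f(3)=-249, f(4)=-661, f(5)=-1871, f(6)=-5811, f(7)=-17347, f(8)=-51929, f(9)=-155985, f(10)=-467869, f(11)=-1403495, f(12)=-4210683; answer -4210683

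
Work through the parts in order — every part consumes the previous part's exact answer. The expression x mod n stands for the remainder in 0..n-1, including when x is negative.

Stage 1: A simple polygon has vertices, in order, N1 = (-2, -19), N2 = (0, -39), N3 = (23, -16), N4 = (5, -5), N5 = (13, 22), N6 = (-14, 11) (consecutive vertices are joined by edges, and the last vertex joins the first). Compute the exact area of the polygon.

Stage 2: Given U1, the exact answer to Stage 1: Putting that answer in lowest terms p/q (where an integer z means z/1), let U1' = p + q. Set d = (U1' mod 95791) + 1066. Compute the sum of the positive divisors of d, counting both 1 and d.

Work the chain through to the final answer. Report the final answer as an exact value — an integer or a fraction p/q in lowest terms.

Stage 1: cross terms: (-2*-39 - 0*-19)=78, (0*-16 - 23*-39)=897, (23*-5 - 5*-16)=-35, (5*22 - 13*-5)=175, (13*11 - -14*22)=451, (-14*-19 - -2*11)=288; twice the area = |1854| = 1854; area = 927; answer 927
Stage 2: U1 = 927; threaded value p + q = 928; d = 1994; 1994 = 2 * 997; sigma = (1 + 2) * (1 + 997) = 3 * 998 = 2994; answer 2994

2994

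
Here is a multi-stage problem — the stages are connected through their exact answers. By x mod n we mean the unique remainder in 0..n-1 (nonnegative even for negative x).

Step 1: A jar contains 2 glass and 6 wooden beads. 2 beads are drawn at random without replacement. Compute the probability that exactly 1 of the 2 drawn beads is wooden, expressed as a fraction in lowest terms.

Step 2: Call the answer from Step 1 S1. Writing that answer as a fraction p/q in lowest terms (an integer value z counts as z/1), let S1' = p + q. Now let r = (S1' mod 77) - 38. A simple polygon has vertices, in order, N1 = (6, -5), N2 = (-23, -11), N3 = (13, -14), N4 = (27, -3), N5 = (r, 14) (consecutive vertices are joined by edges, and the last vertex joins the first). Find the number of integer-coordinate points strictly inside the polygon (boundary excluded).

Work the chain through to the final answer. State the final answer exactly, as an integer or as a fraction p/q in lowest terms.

Step 1: total draws C(8,2) = 28; favorable C(6,1)*C(2,1) = 12; P = 3/7; answer 3/7
Step 2: S1 = 3/7; threaded value p + q = 10; r = -28; cross terms: (6*-11 - -23*-5)=-181, (-23*-14 - 13*-11)=465, (13*-3 - 27*-14)=339, (27*14 - -28*-3)=294, (-28*-5 - 6*14)=56; twice the area = |973| = 973; area = 973/2; boundary points = 1 + 3 + 1 + 1 + 1 = 7; strictly interior points = area - boundary/2 + 1 = 484; answer 484

484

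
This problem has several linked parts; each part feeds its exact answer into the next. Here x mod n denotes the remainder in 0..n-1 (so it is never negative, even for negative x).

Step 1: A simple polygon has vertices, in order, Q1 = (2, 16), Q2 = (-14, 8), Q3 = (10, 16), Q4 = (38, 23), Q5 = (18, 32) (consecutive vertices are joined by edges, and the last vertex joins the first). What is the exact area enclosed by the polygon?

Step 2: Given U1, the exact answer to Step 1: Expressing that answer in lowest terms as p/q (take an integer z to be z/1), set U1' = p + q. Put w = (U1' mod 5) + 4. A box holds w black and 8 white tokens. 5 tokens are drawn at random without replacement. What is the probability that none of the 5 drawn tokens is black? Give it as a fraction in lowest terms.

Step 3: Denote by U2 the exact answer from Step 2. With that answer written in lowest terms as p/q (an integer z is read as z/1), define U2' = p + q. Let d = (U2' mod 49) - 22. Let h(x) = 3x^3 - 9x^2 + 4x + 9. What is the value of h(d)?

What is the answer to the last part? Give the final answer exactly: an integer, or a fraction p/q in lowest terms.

Step 1: cross terms: (2*8 - -14*16)=240, (-14*16 - 10*8)=-304, (10*23 - 38*16)=-378, (38*32 - 18*23)=802, (18*16 - 2*32)=224; twice the area = |584| = 584; area = 292; answer 292
Step 2: U1 = 292; threaded value p + q = 293; w = 7; total draws C(15,5) = 3003; favorable C(8,5) = 56; P = 8/429; answer 8/429
Step 3: U2 = 8/429; threaded value p + q = 437; d = 23; 3*(23)^3 - 9*(23)^2 + 4*(23)^1 + 9 = (36501) + (-4761) + (92) + (9) = 31841; answer 31841

31841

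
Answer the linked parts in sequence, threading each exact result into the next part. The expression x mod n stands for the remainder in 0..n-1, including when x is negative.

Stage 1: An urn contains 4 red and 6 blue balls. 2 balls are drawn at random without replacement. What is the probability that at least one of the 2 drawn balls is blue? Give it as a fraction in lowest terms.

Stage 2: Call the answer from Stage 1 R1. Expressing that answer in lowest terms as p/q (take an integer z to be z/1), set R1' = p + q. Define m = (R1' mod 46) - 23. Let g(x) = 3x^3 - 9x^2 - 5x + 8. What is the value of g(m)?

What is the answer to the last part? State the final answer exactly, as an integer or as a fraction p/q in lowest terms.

133

Stage 1: total draws C(10,2) = 45; complement C(4,2) = 6; favorable 45 - 6 = 39; P = 13/15; answer 13/15
Stage 2: R1 = 13/15; threaded value p + q = 28; m = 5; 3*(5)^3 - 9*(5)^2 - 5*(5)^1 + 8 = (375) + (-225) + (-25) + (8) = 133; answer 133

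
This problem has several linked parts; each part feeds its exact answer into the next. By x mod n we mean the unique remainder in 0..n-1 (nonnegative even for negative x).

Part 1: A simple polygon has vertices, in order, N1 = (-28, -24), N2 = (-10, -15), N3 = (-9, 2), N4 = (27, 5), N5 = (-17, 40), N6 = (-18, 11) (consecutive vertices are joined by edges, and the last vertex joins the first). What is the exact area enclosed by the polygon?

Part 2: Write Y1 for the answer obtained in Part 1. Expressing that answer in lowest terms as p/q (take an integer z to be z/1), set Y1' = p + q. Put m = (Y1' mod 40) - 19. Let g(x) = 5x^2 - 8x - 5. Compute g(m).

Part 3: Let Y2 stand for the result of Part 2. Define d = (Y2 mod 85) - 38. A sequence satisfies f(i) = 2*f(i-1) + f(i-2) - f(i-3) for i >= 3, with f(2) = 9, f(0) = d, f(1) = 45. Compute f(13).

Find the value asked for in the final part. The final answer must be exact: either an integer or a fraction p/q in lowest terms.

Part 1: cross terms: (-28*-15 - -10*-24)=180, (-10*2 - -9*-15)=-155, (-9*5 - 27*2)=-99, (27*40 - -17*5)=1165, (-17*11 - -18*40)=533, (-18*-24 - -28*11)=740; twice the area = |2364| = 2364; area = 1182; answer 1182
Part 2: Y1 = 1182; threaded value p + q = 1183; m = 4; 5*(4)^2 - 8*(4)^1 - 5 = (80) + (-32) + (-5) = 43; answer 43
Part 3: Y2 = 43; d = 5; f(3) = 2*(9) + 1*(45) - 1*(5) = 58; iterating: f(3)=58, f(4)=80, f(5)=209, f(6)=440, f(7)=1009, f(8)=2249, f(9)=5067, f(10)=11374, f(11)=25566, f(12)=57439, f(13)=129070; answer 129070

129070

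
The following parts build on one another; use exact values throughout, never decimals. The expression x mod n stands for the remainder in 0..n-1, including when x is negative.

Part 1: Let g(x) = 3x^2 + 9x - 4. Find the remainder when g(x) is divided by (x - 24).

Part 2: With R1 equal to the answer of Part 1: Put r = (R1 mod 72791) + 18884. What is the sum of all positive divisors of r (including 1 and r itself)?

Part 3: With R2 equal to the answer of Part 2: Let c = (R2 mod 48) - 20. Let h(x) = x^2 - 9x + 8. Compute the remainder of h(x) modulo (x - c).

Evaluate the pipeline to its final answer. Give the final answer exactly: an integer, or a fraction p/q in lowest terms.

-12

Part 1: remainder = value at the root: 3*(24)^2 + 9*(24)^1 - 4 = (1728) + (216) + (-4) = 1940; answer 1940
Part 2: R1 = 1940; r = 20824; 20824 = 2^3 * 19 * 137; sigma = (1 + 2 + 4 + 8) * (1 + 19) * (1 + 137) = 15 * 20 * 138 = 41400; answer 41400
Part 3: R2 = 41400; c = 4; remainder = value at the root: 1*(4)^2 - 9*(4)^1 + 8 = (16) + (-36) + (8) = -12; answer -12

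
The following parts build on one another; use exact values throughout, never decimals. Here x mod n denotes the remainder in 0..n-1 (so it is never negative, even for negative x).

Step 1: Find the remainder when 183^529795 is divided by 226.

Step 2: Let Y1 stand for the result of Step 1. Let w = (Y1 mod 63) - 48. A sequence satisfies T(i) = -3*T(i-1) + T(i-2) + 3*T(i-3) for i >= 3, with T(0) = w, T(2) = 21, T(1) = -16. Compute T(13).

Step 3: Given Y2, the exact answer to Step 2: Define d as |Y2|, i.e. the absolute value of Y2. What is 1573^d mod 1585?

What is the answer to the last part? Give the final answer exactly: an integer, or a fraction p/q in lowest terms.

1096

Step 1: squarings mod 226: 183^1=183, 183^2=41, 183^4=99, 183^8=83, 183^16=109, 183^32=129, 183^64=143, 183^128=109, 183^256=129, 183^512=143, 183^1024=109, 183^2048=129, 183^4096=143, 183^8192=109, 183^16384=129, 183^32768=143, 183^65536=109, 183^131072=129, 183^262144=143, 183^524288=109; 183^529795 = 183^1 * 183^2 * 183^128 * 183^256 * 183^1024 * 183^4096 * 183^524288 = 155 (mod 226); answer 155
Step 2: Y1 = 155; w = -19; T(3) = -3*(21) + 1*(-16) + 3*(-19) = -136; iterating: T(3)=-136, T(4)=381, T(5)=-1216, T(6)=3621, T(7)=-10936, T(8)=32781, T(9)=-98416, T(10)=295221, T(11)=-885736, T(12)=2657181, T(13)=-7971616; answer -7971616
Step 3: Y2 = -7971616; d = 7971616; squarings mod 1585: 1573^1=1573, 1573^2=144, 1573^4=131, 1573^8=1311, 1573^16=581, 1573^32=1541, 1573^64=351, 1573^128=1156, 1573^256=181, 1573^512=1061, 1573^1024=371, 1573^2048=1331, 1573^4096=1116, 1573^8192=1231, 1573^16384=101, 1573^32768=691, 1573^65536=396, 1573^131072=1486, 1573^262144=291, 1573^524288=676, 1573^1048576=496, 1573^2097152=341, 1573^4194304=576; 1573^7971616 = 1573^32 * 1573^256 * 1573^512 * 1573^8192 * 1573^32768 * 1573^65536 * 1573^524288 * 1573^1048576 * 1573^2097152 * 1573^4194304 = 1096 (mod 1585); answer 1096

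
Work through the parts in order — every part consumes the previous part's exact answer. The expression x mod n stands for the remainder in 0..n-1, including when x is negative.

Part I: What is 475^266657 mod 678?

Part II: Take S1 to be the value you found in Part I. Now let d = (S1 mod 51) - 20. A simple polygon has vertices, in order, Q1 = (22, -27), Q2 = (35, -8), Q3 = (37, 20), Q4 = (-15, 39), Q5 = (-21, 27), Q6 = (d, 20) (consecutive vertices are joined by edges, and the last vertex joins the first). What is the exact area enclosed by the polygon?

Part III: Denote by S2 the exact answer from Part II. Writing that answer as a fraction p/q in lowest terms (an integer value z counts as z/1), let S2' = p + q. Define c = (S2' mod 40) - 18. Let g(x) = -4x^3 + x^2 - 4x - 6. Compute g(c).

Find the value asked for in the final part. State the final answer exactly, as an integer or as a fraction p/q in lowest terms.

-36693

Part I: squarings mod 678: 475^1=475, 475^2=529, 475^4=505, 475^8=97, 475^16=595, 475^32=109, 475^64=355, 475^128=595, 475^256=109, 475^512=355, 475^1024=595, 475^2048=109, 475^4096=355, 475^8192=595, 475^16384=109, 475^32768=355, 475^65536=595, 475^131072=109, 475^262144=355; 475^266657 = 475^1 * 475^32 * 475^128 * 475^256 * 475^4096 * 475^262144 = 223 (mod 678); answer 223
Part II: S1 = 223; d = -1; cross terms: (22*-8 - 35*-27)=769, (35*20 - 37*-8)=996, (37*39 - -15*20)=1743, (-15*27 - -21*39)=414, (-21*20 - -1*27)=-393, (-1*-27 - 22*20)=-413; twice the area = |3116| = 3116; area = 1558; answer 1558
Part III: S2 = 1558; threaded value p + q = 1559; c = 21; -4*(21)^3 + 1*(21)^2 - 4*(21)^1 - 6 = (-37044) + (441) + (-84) + (-6) = -36693; answer -36693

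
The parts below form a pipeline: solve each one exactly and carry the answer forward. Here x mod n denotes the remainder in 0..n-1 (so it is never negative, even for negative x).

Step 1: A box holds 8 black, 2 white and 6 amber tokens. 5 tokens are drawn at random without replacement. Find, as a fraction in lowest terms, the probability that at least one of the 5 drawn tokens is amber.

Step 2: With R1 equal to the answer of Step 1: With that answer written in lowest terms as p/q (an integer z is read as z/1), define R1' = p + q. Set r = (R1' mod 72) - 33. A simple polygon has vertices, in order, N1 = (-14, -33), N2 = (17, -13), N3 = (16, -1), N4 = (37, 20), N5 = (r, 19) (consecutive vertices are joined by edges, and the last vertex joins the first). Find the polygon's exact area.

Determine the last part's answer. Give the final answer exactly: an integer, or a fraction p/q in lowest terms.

Step 1: total draws C(16,5) = 4368; complement C(10,5) = 252; favorable 4368 - 252 = 4116; P = 49/52; answer 49/52
Step 2: R1 = 49/52; threaded value p + q = 101; r = -4; cross terms: (-14*-13 - 17*-33)=743, (17*-1 - 16*-13)=191, (16*20 - 37*-1)=357, (37*19 - -4*20)=783, (-4*-33 - -14*19)=398; twice the area = |2472| = 2472; area = 1236; answer 1236

1236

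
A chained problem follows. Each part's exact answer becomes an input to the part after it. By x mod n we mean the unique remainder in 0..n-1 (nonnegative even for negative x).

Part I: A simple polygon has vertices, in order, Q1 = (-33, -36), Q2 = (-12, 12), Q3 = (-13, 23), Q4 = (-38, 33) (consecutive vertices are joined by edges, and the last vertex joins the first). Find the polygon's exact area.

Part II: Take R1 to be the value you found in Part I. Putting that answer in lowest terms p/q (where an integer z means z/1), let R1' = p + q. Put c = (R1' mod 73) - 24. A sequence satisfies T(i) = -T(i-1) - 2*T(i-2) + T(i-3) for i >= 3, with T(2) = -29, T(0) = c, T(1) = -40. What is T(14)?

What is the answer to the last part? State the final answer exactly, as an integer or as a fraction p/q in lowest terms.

Part I: cross terms: (-33*12 - -12*-36)=-828, (-12*23 - -13*12)=-120, (-13*33 - -38*23)=445, (-38*-36 - -33*33)=2457; twice the area = |1954| = 1954; area = 977; answer 977
Part II: R1 = 977; threaded value p + q = 978; c = 5; T(3) = -1*(-29) - 2*(-40) + 1*(5) = 114; iterating: T(3)=114, T(4)=-96, T(5)=-161, T(6)=467, T(7)=-241, T(8)=-854, T(9)=1803, T(10)=-336, T(11)=-4124, T(12)=6599, T(13)=1313, T(14)=-18635; answer -18635

-18635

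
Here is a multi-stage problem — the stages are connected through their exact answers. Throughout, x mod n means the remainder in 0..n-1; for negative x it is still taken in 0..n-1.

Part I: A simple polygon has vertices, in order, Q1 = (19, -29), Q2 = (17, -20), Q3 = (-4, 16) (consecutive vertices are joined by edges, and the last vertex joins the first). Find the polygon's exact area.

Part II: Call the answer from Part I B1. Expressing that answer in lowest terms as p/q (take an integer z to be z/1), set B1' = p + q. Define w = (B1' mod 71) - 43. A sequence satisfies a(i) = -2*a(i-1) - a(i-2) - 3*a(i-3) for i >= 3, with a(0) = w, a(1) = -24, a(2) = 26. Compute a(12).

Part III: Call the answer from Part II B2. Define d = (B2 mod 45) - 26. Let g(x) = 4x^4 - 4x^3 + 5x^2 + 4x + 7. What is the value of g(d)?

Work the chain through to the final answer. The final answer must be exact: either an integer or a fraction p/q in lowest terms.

Part I: cross terms: (19*-20 - 17*-29)=113, (17*16 - -4*-20)=192, (-4*-29 - 19*16)=-188; twice the area = |117| = 117; area = 117/2; answer 117/2
Part II: B1 = 117/2; threaded value p + q = 119; w = 5; a(3) = -2*(26) - 1*(-24) - 3*(5) = -43; iterating: a(3)=-43, a(4)=132, a(5)=-299, a(6)=595, a(7)=-1287, a(8)=2876, a(9)=-6250, a(10)=13485, a(11)=-29348, a(12)=63961; answer 63961
Part III: B2 = 63961; d = -10; 4*(-10)^4 - 4*(-10)^3 + 5*(-10)^2 + 4*(-10)^1 + 7 = (40000) + (4000) + (500) + (-40) + (7) = 44467; answer 44467

44467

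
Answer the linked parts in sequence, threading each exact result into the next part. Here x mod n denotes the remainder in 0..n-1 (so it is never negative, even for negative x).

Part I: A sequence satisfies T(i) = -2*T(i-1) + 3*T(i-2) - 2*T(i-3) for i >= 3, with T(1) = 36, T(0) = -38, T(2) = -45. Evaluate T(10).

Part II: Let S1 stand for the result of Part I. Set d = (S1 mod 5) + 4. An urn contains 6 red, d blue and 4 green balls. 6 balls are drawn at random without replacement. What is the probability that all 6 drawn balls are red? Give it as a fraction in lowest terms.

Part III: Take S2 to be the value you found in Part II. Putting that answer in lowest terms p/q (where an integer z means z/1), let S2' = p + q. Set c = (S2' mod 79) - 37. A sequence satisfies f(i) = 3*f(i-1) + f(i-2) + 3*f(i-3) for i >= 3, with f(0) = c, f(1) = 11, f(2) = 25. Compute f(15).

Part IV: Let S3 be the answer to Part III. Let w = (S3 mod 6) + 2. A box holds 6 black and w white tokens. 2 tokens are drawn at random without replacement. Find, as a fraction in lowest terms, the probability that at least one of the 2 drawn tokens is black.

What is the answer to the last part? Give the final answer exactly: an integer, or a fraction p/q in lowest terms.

Part I: T(3) = -2*(-45) + 3*(36) - 2*(-38) = 274; iterating: T(3)=274, T(4)=-755, T(5)=2422, T(6)=-7657, T(7)=24090, T(8)=-75995, T(9)=239574, T(10)=-755313; answer -755313
Part II: S1 = -755313; d = 6; total draws C(16,6) = 8008; favorable C(6,6) = 1; P = 1/8008; answer 1/8008
Part III: S2 = 1/8008; threaded value p + q = 8009; c = -7; f(3) = 3*(25) + 1*(11) + 3*(-7) = 65; iterating: f(3)=65, f(4)=253, f(5)=899, f(6)=3145, f(7)=11093, f(8)=39121, f(9)=137891, f(10)=486073, f(11)=1713473, f(12)=6040165, f(13)=21292187, f(14)=75057145, f(15)=264584117; answer 264584117
Part IV: S3 = 264584117; w = 7; total draws C(13,2) = 78; complement C(7,2) = 21; favorable 78 - 21 = 57; P = 19/26; answer 19/26

19/26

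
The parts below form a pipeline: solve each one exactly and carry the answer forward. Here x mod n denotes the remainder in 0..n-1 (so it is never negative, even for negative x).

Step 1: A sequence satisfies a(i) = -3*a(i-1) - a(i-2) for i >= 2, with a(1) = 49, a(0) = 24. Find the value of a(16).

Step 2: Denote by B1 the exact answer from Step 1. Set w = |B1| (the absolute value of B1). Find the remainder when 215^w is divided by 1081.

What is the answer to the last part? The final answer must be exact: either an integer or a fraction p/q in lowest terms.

660

Step 1: a(2) = -3*(49) - 1*(24) = -171; iterating: a(2)=-171, a(3)=464, a(4)=-1221, a(5)=3199, a(6)=-8376, a(7)=21929, a(8)=-57411, a(9)=150304, a(10)=-393501, a(11)=1030199, a(12)=-2697096, a(13)=7061089, a(14)=-18486171, a(15)=48397424, a(16)=-126706101; answer -126706101
Step 2: B1 = -126706101; w = 126706101; squarings mod 1081: 215^1=215, 215^2=823, 215^4=623, 215^8=50, 215^16=338, 215^32=739, 215^64=216, 215^128=173, 215^256=742, 215^512=335, 215^1024=882, 215^2048=685, 215^4096=71, 215^8192=717, 215^16384=614, 215^32768=808, 215^65536=1021, 215^131072=357, 215^262144=972, 215^524288=1071, 215^1048576=100, 215^2097152=271, 215^4194304=1014, 215^8388608=165, 215^16777216=200, 215^33554432=3, 215^67108864=9; 215^126706101 = 215^1 * 215^4 * 215^16 * 215^32 * 215^128 * 215^256 * 215^8192 * 215^16384 * 215^65536 * 215^262144 * 215^524288 * 215^8388608 * 215^16777216 * 215^33554432 * 215^67108864 = 660 (mod 1081); answer 660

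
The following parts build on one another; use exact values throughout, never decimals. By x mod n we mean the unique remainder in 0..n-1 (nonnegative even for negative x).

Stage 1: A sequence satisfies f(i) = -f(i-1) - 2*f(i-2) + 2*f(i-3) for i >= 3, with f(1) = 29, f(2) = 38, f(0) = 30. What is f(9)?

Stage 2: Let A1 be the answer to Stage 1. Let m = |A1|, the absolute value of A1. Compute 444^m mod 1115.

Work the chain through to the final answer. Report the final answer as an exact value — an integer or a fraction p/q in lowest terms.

Stage 1: f(3) = -1*(38) - 2*(29) + 2*(30) = -36; iterating: f(3)=-36, f(4)=18, f(5)=130, f(6)=-238, f(7)=14, f(8)=722, f(9)=-1226; answer -1226
Stage 2: A1 = -1226; m = 1226; squarings mod 1115: 444^1=444, 444^2=896, 444^4=16, 444^8=256, 444^16=866, 444^32=676, 444^64=941, 444^128=171, 444^256=251, 444^512=561, 444^1024=291; 444^1226 = 444^2 * 444^8 * 444^64 * 444^128 * 444^1024 = 701 (mod 1115); answer 701

701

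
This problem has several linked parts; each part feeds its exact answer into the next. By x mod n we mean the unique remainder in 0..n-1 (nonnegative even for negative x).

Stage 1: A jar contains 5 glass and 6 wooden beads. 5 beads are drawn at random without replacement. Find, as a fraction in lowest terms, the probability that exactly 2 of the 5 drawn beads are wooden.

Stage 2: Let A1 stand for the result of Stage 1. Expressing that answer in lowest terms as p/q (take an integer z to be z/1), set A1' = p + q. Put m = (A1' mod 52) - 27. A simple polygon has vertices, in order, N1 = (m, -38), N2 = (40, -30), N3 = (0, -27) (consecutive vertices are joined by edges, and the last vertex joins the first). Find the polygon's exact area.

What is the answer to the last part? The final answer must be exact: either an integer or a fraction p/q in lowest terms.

371/2

Stage 1: total draws C(11,5) = 462; favorable C(6,2)*C(5,3) = 150; P = 25/77; answer 25/77
Stage 2: A1 = 25/77; threaded value p + q = 102; m = 23; cross terms: (23*-30 - 40*-38)=830, (40*-27 - 0*-30)=-1080, (0*-38 - 23*-27)=621; twice the area = |371| = 371; area = 371/2; answer 371/2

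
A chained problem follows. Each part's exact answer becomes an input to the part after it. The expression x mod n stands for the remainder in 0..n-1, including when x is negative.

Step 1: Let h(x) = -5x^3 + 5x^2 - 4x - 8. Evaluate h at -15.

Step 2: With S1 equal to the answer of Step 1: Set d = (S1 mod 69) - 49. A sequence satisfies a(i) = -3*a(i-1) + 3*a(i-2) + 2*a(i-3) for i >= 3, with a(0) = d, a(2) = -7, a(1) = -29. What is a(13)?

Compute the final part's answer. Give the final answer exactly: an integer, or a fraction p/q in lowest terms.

-22268513

Step 1: -5*(-15)^3 + 5*(-15)^2 - 4*(-15)^1 - 8 = (16875) + (1125) + (60) + (-8) = 18052; answer 18052
Step 2: S1 = 18052; d = -6; a(3) = -3*(-7) + 3*(-29) + 2*(-6) = -78; iterating: a(3)=-78, a(4)=155, a(5)=-713, a(6)=2448, a(7)=-9173, a(8)=33437, a(9)=-122934, a(10)=450767, a(11)=-1654229, a(12)=6069120, a(13)=-22268513; answer -22268513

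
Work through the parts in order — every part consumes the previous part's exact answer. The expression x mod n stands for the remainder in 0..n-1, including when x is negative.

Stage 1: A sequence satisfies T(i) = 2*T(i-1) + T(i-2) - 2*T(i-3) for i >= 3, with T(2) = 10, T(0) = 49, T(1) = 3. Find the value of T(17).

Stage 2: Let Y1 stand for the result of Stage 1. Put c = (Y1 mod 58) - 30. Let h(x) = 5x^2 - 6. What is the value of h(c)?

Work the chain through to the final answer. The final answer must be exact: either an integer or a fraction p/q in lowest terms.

Stage 1: T(3) = 2*(10) + 1*(3) - 2*(49) = -75; iterating: T(3)=-75, T(4)=-146, T(5)=-387, T(6)=-770, T(7)=-1635, T(8)=-3266, T(9)=-6627, T(10)=-13250, T(11)=-26595, T(12)=-53186, T(13)=-106467, T(14)=-212930, T(15)=-425955, T(16)=-851906, T(17)=-1703907; answer -1703907
Stage 2: Y1 = -1703907; c = -13; 5*(-13)^2 - 6 = (845) + (-6) = 839; answer 839

839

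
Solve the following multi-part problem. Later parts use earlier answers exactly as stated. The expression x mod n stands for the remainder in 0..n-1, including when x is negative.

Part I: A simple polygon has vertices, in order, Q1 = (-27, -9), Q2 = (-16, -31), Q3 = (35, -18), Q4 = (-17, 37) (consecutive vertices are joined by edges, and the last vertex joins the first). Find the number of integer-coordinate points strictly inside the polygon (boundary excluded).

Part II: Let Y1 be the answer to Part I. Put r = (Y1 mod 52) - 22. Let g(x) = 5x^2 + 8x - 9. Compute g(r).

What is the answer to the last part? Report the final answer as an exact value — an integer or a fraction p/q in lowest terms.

76

Part I: cross terms: (-27*-31 - -16*-9)=693, (-16*-18 - 35*-31)=1373, (35*37 - -17*-18)=989, (-17*-9 - -27*37)=1152; twice the area = |4207| = 4207; area = 4207/2; boundary points = 11 + 1 + 1 + 2 = 15; strictly interior points = area - boundary/2 + 1 = 2097; answer 2097
Part II: Y1 = 2097; r = -5; 5*(-5)^2 + 8*(-5)^1 - 9 = (125) + (-40) + (-9) = 76; answer 76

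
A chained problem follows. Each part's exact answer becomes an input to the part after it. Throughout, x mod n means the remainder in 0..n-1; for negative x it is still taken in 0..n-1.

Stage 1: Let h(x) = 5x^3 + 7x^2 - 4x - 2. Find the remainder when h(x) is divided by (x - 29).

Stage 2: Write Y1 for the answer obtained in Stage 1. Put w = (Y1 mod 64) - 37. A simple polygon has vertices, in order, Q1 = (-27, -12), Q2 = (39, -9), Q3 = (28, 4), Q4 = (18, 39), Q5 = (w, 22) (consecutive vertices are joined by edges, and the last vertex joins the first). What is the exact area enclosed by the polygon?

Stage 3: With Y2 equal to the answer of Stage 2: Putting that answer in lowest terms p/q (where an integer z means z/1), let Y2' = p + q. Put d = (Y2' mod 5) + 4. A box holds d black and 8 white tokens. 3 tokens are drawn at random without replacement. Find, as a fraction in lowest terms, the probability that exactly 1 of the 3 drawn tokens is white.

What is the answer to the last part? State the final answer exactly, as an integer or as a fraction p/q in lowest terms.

Stage 1: remainder = value at the root: 5*(29)^3 + 7*(29)^2 - 4*(29)^1 - 2 = (121945) + (5887) + (-116) + (-2) = 127714; answer 127714
Stage 2: Y1 = 127714; w = -3; cross terms: (-27*-9 - 39*-12)=711, (39*4 - 28*-9)=408, (28*39 - 18*4)=1020, (18*22 - -3*39)=513, (-3*-12 - -27*22)=630; twice the area = |3282| = 3282; area = 1641; answer 1641
Stage 3: Y2 = 1641; threaded value p + q = 1642; d = 6; total draws C(14,3) = 364; favorable C(8,1)*C(6,2) = 120; P = 30/91; answer 30/91

30/91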